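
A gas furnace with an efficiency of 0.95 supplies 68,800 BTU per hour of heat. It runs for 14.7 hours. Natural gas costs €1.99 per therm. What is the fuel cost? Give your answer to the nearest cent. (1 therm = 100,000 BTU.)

Heat delivered = 68,800 BTU/h × 14.7 h = 1,011,360 BTU
Gas input = 1,011,360 / 0.95 = 1,064,589 BTU
= 1,064,589 / 100,000 = 10.65 therm
Cost = 10.65 × €1.99/therm = €21.19

€21.19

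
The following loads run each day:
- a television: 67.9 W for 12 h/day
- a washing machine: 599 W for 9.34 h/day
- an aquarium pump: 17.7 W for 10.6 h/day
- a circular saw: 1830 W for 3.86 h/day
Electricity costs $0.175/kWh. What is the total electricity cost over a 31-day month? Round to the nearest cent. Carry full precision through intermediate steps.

$74.11

television: 67.9 W × 12 h × 31 d = 25,259 Wh = 25.26 kWh
washing machine: 599 W × 9.34 h × 31 d = 173,434 Wh = 173.4 kWh
aquarium pump: 17.7 W × 10.6 h × 31 d = 5,816 Wh = 5.816 kWh
circular saw: 1830 W × 3.86 h × 31 d = 218,978 Wh = 219 kWh
Total energy = 25.26 + 173.4 + 5.816 + 219 = 423.5 kWh
Cost = 423.5 kWh × $0.175 = $74.11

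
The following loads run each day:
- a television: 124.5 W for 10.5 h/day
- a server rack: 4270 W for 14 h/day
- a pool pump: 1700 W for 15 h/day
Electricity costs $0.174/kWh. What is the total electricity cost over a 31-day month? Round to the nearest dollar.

$467

television: 124.5 W × 10.5 h × 31 d = 40,525 Wh = 40.52 kWh
server rack: 4270 W × 14 h × 31 d = 1,853,180 Wh = 1,853 kWh
pool pump: 1700 W × 15 h × 31 d = 790,500 Wh = 790.5 kWh
Total energy = 40.52 + 1,853 + 790.5 = 2,684 kWh
Cost = 2,684 kWh × $0.174 = $467.05 ≈ $467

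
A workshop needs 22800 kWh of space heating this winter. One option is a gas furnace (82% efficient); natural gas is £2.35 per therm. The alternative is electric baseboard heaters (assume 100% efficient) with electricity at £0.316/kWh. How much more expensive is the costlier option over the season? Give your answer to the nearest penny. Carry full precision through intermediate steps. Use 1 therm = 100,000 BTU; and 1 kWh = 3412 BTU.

£4975.35

Heat load = 22800 kWh × 3412 = 77,793,600 BTU
Gas: input = 77,793,600 / 0.82 = 94,870,244 BTU = 948.7 therm → 948.7 × £2.35 = £2,229.45
Electric: 77,793,600 BTU / 3412 = 22,800 kWh → × £0.316 = £7,204.80
Difference = |£2,229.45 − £7,204.80| = £4,975.35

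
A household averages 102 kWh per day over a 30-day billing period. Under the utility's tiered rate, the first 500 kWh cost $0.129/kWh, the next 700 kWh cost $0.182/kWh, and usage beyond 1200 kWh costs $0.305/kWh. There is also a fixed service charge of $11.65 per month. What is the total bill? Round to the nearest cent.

Usage = 102 kWh/day × 30 days = 3060 kWh
First 500 kWh × $0.129 = $64.50
Next 700 kWh × $0.182 = $127.40
Remaining 1860 kWh × $0.305 = $567.30
Energy charge = $759.20; + service $11.65 = $770.85

$770.85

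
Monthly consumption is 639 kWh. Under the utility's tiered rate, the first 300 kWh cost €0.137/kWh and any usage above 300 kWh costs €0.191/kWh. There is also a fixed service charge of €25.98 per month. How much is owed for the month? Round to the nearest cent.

€131.83

First 300 kWh × €0.137 = €41.10
Remaining 339 kWh × €0.191 = €64.75
Energy charge = €105.85; + service €25.98 = €131.83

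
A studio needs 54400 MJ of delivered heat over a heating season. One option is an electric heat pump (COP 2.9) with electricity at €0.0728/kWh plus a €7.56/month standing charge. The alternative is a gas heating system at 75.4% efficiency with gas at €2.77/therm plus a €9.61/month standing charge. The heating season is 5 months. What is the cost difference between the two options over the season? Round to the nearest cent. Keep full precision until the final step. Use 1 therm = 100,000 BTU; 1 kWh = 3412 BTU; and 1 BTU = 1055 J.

Heat load = 54400 MJ = 54,400,000,000 J / 1055 = 51,563,981 BTU
Gas: input = 51,563,981 / 0.754 = 68,387,243 BTU = 683.9 therm → 683.9 × €2.77 = €1,894.33; + 5 × €9.61 standing = €1,942.38
Heat pump: 51,563,981 BTU / 3412 = 15,110 kWh heat; / 2.9 = 5,211 kWh in → × €0.0728 = €379.38; + 5 × €7.56 standing = €417.18
Difference = |€1,942.38 − €417.18| = €1,525.20

€1525.20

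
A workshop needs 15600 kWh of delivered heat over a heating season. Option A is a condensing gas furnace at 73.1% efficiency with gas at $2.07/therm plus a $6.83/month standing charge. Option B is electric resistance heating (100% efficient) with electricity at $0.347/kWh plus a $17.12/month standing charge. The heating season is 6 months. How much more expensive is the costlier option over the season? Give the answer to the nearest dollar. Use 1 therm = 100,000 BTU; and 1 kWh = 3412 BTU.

$3968

Heat load = 15600 kWh × 3412 = 53,227,200 BTU
Gas: input = 53,227,200 / 0.731 = 72,814,227 BTU = 728.1 therm → 728.1 × $2.07 = $1,507.25; + 6 × $6.83 standing = $1,548.23
Electric: 53,227,200 BTU / 3412 = 15,600 kWh → × $0.347 = $5,413.20; + 6 × $17.12 standing = $5,515.92
Difference = |$1,548.23 − $5,515.92| = $3,967.69 ≈ $3968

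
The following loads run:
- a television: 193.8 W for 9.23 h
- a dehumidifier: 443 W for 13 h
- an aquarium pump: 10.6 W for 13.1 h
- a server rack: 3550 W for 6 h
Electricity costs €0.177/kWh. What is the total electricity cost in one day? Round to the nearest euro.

€5

television: 193.8 W × 9.23 h = 1,789 Wh = 1.789 kWh
dehumidifier: 443 W × 13 h = 5,759 Wh = 5.759 kWh
aquarium pump: 10.6 W × 13.1 h = 139 Wh = 0.1389 kWh
server rack: 3550 W × 6 h = 21,300 Wh = 21.3 kWh
Total energy = 1.789 + 5.759 + 0.1389 + 21.3 = 28.99 kWh
Cost = 28.99 kWh × €0.177 = €5.13 ≈ €5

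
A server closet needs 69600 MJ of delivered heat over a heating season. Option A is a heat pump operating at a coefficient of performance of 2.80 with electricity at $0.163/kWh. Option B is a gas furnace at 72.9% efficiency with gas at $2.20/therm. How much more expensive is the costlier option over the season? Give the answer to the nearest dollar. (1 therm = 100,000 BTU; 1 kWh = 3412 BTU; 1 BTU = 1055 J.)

$865

Heat load = 69600 MJ = 69,600,000,000 J / 1055 = 65,971,564 BTU
Gas: input = 65,971,564 / 0.729 = 90,495,973 BTU = 905 therm → 905 × $2.20 = $1,990.91
Heat pump: 65,971,564 BTU / 3412 = 19,340 kWh heat; / 2.80 = 6,905 kWh in → × $0.163 = $1,125.58
Difference = |$1,990.91 − $1,125.58| = $865.33 ≈ $865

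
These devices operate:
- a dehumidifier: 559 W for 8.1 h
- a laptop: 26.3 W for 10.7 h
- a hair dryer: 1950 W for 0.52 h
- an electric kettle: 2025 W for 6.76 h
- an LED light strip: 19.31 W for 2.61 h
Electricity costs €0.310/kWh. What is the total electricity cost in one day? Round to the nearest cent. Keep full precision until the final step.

€6.06

dehumidifier: 559 W × 8.1 h = 4,528 Wh = 4.528 kWh
laptop: 26.3 W × 10.7 h = 281 Wh = 0.2814 kWh
hair dryer: 1950 W × 0.52 h = 1,014 Wh = 1.014 kWh
electric kettle: 2025 W × 6.76 h = 13,689 Wh = 13.69 kWh
LED light strip: 19.31 W × 2.61 h = 50 Wh = 0.0504 kWh
Total energy = 4.528 + 0.2814 + 1.014 + 13.69 + 0.0504 = 19.56 kWh
Cost = 19.56 kWh × €0.310 = €6.06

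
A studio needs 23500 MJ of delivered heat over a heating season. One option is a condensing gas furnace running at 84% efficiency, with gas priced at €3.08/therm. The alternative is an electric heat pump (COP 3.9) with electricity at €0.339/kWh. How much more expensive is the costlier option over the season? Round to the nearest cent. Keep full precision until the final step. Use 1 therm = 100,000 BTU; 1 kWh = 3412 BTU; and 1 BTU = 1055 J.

€249.28

Heat load = 23500 MJ = 23,500,000,000 J / 1055 = 22,274,882 BTU
Gas: input = 22,274,882 / 0.84 = 26,517,716 BTU = 265.2 therm → 265.2 × €3.08 = €816.75
Heat pump: 22,274,882 BTU / 3412 = 6,528 kWh heat; / 3.9 = 1,674 kWh in → × €0.339 = €567.47
Difference = |€816.75 − €567.47| = €249.28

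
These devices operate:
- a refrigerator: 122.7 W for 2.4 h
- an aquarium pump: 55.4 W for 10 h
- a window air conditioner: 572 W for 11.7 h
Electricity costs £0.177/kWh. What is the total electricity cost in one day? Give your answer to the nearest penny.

£1.33

refrigerator: 122.7 W × 2.4 h = 294 Wh = 0.2945 kWh
aquarium pump: 55.4 W × 10 h = 554 Wh = 0.554 kWh
window air conditioner: 572 W × 11.7 h = 6,692 Wh = 6.692 kWh
Total energy = 0.2945 + 0.554 + 6.692 = 7.541 kWh
Cost = 7.541 kWh × £0.177 = £1.33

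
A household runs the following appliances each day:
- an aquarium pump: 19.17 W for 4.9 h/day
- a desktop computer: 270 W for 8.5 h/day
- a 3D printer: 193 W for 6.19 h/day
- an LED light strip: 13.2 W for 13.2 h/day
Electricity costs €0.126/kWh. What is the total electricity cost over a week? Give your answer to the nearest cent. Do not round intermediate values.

aquarium pump: 19.17 W × 4.9 h × 7 d = 658 Wh = 0.6575 kWh
desktop computer: 270 W × 8.5 h × 7 d = 16,065 Wh = 16.07 kWh
3D printer: 193 W × 6.19 h × 7 d = 8,363 Wh = 8.363 kWh
LED light strip: 13.2 W × 13.2 h × 7 d = 1,220 Wh = 1.22 kWh
Total energy = 0.6575 + 16.07 + 8.363 + 1.22 = 26.3 kWh
Cost = 26.3 kWh × €0.126 = €3.31

€3.31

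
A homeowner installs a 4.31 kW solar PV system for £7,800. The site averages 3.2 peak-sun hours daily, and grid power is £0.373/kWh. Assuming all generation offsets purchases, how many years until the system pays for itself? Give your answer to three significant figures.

Daily generation = 4.31 kW × 3.2 h = 13.79 kWh
Annual generation = 13.79 × 365 = 5034.1 kWh
Annual savings = 5034.1 × £0.373 = £1,877.71
Payback = £7,800 / £1,877.71 = 4.15 years

4.15 years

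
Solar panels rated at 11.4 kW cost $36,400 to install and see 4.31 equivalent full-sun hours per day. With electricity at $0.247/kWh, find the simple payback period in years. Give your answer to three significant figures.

8.22 years

Daily generation = 11.4 kW × 4.31 h = 49.13 kWh
Annual generation = 49.13 × 365 = 17934 kWh
Annual savings = 17934 × $0.247 = $4,429.68
Payback = $36,400 / $4,429.68 = 8.22 years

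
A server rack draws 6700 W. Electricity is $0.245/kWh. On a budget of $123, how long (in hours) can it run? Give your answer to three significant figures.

74.9 h

Energy budget = $123 / $0.245 per kWh = 502 kWh = 502,041 Wh
Runtime = 502,041 Wh / 6700 W = 74.93 h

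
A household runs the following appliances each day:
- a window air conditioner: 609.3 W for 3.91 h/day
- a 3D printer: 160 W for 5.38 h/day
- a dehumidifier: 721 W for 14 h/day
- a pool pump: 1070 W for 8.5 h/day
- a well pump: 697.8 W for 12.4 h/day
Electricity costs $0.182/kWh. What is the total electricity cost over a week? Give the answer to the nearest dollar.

window air conditioner: 609.3 W × 3.91 h × 7 d = 16,677 Wh = 16.68 kWh
3D printer: 160 W × 5.38 h × 7 d = 6,026 Wh = 6.026 kWh
dehumidifier: 721 W × 14 h × 7 d = 70,658 Wh = 70.66 kWh
pool pump: 1070 W × 8.5 h × 7 d = 63,665 Wh = 63.66 kWh
well pump: 697.8 W × 12.4 h × 7 d = 60,569 Wh = 60.57 kWh
Total energy = 16.68 + 6.026 + 70.66 + 63.66 + 60.57 = 217.6 kWh
Cost = 217.6 kWh × $0.182 = $39.60 ≈ $40

$40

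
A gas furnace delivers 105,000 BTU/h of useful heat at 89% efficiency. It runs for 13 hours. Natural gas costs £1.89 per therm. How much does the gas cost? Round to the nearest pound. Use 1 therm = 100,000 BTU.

£29

Heat delivered = 105,000 BTU/h × 13 h = 1,365,000 BTU
Gas input = 1,365,000 / 0.89 = 1,533,708 BTU
= 1,533,708 / 100,000 = 15.34 therm
Cost = 15.34 × £1.89/therm = £28.99 ≈ £29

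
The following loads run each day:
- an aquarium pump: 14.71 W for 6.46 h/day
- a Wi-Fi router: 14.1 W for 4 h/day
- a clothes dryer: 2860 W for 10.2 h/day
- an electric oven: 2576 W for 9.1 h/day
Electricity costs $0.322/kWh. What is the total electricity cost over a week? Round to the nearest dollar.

$119

aquarium pump: 14.71 W × 6.46 h × 7 d = 665 Wh = 0.6652 kWh
Wi-Fi router: 14.1 W × 4 h × 7 d = 395 Wh = 0.3948 kWh
clothes dryer: 2860 W × 10.2 h × 7 d = 204,204 Wh = 204.2 kWh
electric oven: 2576 W × 9.1 h × 7 d = 164,091 Wh = 164.1 kWh
Total energy = 0.6652 + 0.3948 + 204.2 + 164.1 = 369.4 kWh
Cost = 369.4 kWh × $0.322 = $118.93 ≈ $119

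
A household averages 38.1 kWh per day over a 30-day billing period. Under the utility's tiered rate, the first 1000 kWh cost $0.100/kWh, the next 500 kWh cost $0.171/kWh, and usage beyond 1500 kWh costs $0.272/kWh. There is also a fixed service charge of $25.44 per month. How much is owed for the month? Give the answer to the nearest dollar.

Usage = 38.1 kWh/day × 30 days = 1143 kWh
First 1000 kWh × $0.100 = $100.00
Next 143 kWh × $0.171 = $24.45
Remaining tier: 0 kWh (not reached)
Energy charge = $124.45; + service $25.44 = $149.89 ≈ $150

$150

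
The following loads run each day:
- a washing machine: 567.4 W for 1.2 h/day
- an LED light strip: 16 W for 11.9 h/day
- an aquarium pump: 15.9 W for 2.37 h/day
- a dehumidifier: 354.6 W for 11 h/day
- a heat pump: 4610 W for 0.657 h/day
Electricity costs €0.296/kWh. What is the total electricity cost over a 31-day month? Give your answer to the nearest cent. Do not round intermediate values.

€71.92

washing machine: 567.4 W × 1.2 h × 31 d = 21,107 Wh = 21.11 kWh
LED light strip: 16 W × 11.9 h × 31 d = 5,902 Wh = 5.902 kWh
aquarium pump: 15.9 W × 2.37 h × 31 d = 1,168 Wh = 1.168 kWh
dehumidifier: 354.6 W × 11 h × 31 d = 120,919 Wh = 120.9 kWh
heat pump: 4610 W × 0.657 h × 31 d = 93,892 Wh = 93.89 kWh
Total energy = 21.11 + 5.902 + 1.168 + 120.9 + 93.89 = 243 kWh
Cost = 243 kWh × €0.296 = €71.92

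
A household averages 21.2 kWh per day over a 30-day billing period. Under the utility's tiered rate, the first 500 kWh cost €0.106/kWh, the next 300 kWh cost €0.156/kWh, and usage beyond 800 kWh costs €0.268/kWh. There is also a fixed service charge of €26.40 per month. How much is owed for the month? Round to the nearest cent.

Usage = 21.2 kWh/day × 30 days = 636 kWh
First 500 kWh × €0.106 = €53.00
Next 136 kWh × €0.156 = €21.22
Remaining tier: 0 kWh (not reached)
Energy charge = €74.22; + service €26.40 = €100.62

€100.62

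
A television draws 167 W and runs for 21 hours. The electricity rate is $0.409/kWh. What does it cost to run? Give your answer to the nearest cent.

$1.43

Energy = 167 W × 21 h = 3,507 Wh = 3.507 kWh
Cost = 3.507 kWh × $0.409/kWh = $1.43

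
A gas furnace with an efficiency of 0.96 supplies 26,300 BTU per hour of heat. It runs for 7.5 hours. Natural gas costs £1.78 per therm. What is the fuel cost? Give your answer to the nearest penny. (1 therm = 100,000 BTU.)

Heat delivered = 26,300 BTU/h × 7.5 h = 197,250 BTU
Gas input = 197,250 / 0.96 = 205,469 BTU
= 205,469 / 100,000 = 2.055 therm
Cost = 2.055 × £1.78/therm = £3.66

£3.66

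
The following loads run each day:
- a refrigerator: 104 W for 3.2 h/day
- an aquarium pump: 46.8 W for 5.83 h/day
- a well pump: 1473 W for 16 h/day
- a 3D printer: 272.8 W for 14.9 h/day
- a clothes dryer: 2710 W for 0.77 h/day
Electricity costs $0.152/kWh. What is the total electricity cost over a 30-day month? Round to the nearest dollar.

refrigerator: 104 W × 3.2 h × 30 d = 9,984 Wh = 9.984 kWh
aquarium pump: 46.8 W × 5.83 h × 30 d = 8,185 Wh = 8.185 kWh
well pump: 1473 W × 16 h × 30 d = 707,040 Wh = 707 kWh
3D printer: 272.8 W × 14.9 h × 30 d = 121,942 Wh = 121.9 kWh
clothes dryer: 2710 W × 0.77 h × 30 d = 62,601 Wh = 62.6 kWh
Total energy = 9.984 + 8.185 + 707 + 121.9 + 62.6 = 909.8 kWh
Cost = 909.8 kWh × $0.152 = $138.28 ≈ $138

$138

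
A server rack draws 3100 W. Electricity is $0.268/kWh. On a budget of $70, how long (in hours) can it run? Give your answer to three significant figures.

84.3 h

Energy budget = $70 / $0.268 per kWh = 261.2 kWh = 261,194 Wh
Runtime = 261,194 Wh / 3100 W = 84.26 h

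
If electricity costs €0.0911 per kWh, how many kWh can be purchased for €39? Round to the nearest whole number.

€39 / €0.0911 per kWh = 428.1 kWh

428 kWh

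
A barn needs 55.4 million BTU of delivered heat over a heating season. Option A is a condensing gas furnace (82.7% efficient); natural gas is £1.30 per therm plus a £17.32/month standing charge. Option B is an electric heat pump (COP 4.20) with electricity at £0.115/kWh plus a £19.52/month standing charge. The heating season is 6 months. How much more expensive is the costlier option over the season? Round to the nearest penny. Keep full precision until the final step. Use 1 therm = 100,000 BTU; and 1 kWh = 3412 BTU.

£413.08

Heat load = 55.4 × 10⁶ BTU = 55,400,000 BTU
Gas: input = 55,400,000 / 0.827 = 66,989,117 BTU = 669.9 therm → 669.9 × £1.30 = £870.86; + 6 × £17.32 standing = £974.78
Heat pump: 55,400,000 BTU / 3412 = 16,240 kWh heat; / 4.20 = 3,866 kWh in → × £0.115 = £444.58; + 6 × £19.52 standing = £561.70
Difference = |£974.78 − £561.70| = £413.08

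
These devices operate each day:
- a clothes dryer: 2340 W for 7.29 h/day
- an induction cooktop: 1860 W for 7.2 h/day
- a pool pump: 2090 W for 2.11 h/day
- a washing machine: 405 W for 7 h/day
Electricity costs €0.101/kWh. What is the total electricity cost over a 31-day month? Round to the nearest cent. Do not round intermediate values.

€118.02

clothes dryer: 2340 W × 7.29 h × 31 d = 528,817 Wh = 528.8 kWh
induction cooktop: 1860 W × 7.2 h × 31 d = 415,152 Wh = 415.2 kWh
pool pump: 2090 W × 2.11 h × 31 d = 136,707 Wh = 136.7 kWh
washing machine: 405 W × 7 h × 31 d = 87,885 Wh = 87.89 kWh
Total energy = 528.8 + 415.2 + 136.7 + 87.89 = 1,169 kWh
Cost = 1,169 kWh × €0.101 = €118.02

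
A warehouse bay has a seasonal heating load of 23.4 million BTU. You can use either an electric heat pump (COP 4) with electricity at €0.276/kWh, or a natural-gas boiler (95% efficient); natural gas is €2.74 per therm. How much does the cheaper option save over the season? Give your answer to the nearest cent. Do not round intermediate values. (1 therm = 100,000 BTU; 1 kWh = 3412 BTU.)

€201.69

Heat load = 23.4 × 10⁶ BTU = 23,400,000 BTU
Gas: input = 23,400,000 / 0.95 = 24,631,579 BTU = 246.3 therm → 246.3 × €2.74 = €674.91
Heat pump: 23,400,000 BTU / 3412 = 6,858 kWh heat; / 4 = 1,715 kWh in → × €0.276 = €473.21
Difference = |€674.91 − €473.21| = €201.69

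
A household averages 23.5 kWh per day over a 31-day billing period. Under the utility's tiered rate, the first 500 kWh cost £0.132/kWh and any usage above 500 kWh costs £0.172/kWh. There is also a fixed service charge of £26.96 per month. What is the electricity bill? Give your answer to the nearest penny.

Usage = 23.5 kWh/day × 31 days = 728.5 kWh
First 500 kWh × £0.132 = £66.00
Remaining 228.5 kWh × £0.172 = £39.30
Energy charge = £105.30; + service £26.96 = £132.26

£132.26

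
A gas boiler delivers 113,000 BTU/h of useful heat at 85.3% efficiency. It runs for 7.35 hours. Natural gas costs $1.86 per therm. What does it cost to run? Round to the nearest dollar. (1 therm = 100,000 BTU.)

Heat delivered = 113,000 BTU/h × 7.35 h = 830,550 BTU
Gas input = 830,550 / 0.853 = 973,681 BTU
= 973,681 / 100,000 = 9.737 therm
Cost = 9.737 × $1.86/therm = $18.11 ≈ $18

$18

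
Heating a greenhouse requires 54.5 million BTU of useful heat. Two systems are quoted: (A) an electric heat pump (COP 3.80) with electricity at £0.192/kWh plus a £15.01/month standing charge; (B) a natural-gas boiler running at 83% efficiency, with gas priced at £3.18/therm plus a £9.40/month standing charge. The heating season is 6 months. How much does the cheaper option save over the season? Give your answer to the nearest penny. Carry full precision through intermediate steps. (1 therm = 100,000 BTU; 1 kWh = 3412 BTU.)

Heat load = 54.5 × 10⁶ BTU = 54,500,000 BTU
Gas: input = 54,500,000 / 0.83 = 65,662,651 BTU = 656.6 therm → 656.6 × £3.18 = £2,088.07; + 6 × £9.40 standing = £2,144.47
Heat pump: 54,500,000 BTU / 3412 = 15,970 kWh heat; / 3.80 = 4,203 kWh in → × £0.192 = £807.06; + 6 × £15.01 standing = £897.12
Difference = |£2,144.47 − £897.12| = £1,247.35

£1247.35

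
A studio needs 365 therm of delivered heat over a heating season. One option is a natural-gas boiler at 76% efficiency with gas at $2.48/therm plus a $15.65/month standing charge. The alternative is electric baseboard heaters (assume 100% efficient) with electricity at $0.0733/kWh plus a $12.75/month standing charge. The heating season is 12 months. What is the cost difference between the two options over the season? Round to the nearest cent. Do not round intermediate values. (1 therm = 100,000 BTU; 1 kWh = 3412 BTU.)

Heat load = 365 therm × 100,000 = 36,500,000 BTU
Gas: input = 36,500,000 / 0.76 = 48,026,316 BTU = 480.3 therm → 480.3 × $2.48 = $1,191.05; + 12 × $15.65 standing = $1,378.85
Electric: 36,500,000 BTU / 3412 = 10,700 kWh → × $0.0733 = $784.13; + 12 × $12.75 standing = $937.13
Difference = |$1,378.85 − $937.13| = $441.72

$441.72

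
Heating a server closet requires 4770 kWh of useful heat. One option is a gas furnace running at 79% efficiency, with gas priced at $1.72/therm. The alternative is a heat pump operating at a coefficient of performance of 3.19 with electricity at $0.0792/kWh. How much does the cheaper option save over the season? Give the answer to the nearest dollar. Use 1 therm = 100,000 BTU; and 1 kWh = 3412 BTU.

Heat load = 4770 kWh × 3412 = 16,275,240 BTU
Gas: input = 16,275,240 / 0.79 = 20,601,570 BTU = 206 therm → 206 × $1.72 = $354.35
Heat pump: 16,275,240 BTU / 3412 = 4,770 kWh heat; / 3.19 = 1,495 kWh in → × $0.0792 = $118.43
Difference = |$354.35 − $118.43| = $235.92 ≈ $236

$236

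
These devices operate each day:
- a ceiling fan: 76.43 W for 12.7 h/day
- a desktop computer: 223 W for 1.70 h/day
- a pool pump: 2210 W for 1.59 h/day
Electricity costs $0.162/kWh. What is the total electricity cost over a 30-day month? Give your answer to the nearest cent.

$23.64

ceiling fan: 76.43 W × 12.7 h × 30 d = 29,120 Wh = 29.12 kWh
desktop computer: 223 W × 1.70 h × 30 d = 11,373 Wh = 11.37 kWh
pool pump: 2210 W × 1.59 h × 30 d = 105,417 Wh = 105.4 kWh
Total energy = 29.12 + 11.37 + 105.4 = 145.9 kWh
Cost = 145.9 kWh × $0.162 = $23.64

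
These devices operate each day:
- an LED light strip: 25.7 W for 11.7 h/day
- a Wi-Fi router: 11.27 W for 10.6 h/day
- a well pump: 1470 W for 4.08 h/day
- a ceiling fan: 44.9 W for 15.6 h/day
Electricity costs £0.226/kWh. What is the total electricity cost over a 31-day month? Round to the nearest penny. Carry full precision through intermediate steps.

LED light strip: 25.7 W × 11.7 h × 31 d = 9,321 Wh = 9.321 kWh
Wi-Fi router: 11.27 W × 10.6 h × 31 d = 3,703 Wh = 3.703 kWh
well pump: 1470 W × 4.08 h × 31 d = 185,926 Wh = 185.9 kWh
ceiling fan: 44.9 W × 15.6 h × 31 d = 21,714 Wh = 21.71 kWh
Total energy = 9.321 + 3.703 + 185.9 + 21.71 = 220.7 kWh
Cost = 220.7 kWh × £0.226 = £49.87

£49.87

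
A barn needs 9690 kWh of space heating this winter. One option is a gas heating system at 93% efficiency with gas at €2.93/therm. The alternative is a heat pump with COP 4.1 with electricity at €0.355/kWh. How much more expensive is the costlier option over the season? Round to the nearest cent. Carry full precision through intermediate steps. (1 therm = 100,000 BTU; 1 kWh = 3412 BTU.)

€202.63

Heat load = 9690 kWh × 3412 = 33,062,280 BTU
Gas: input = 33,062,280 / 0.93 = 35,550,839 BTU = 355.5 therm → 355.5 × €2.93 = €1,041.64
Heat pump: 33,062,280 BTU / 3412 = 9,690 kWh heat; / 4.1 = 2,363 kWh in → × €0.355 = €839.01
Difference = |€1,041.64 − €839.01| = €202.63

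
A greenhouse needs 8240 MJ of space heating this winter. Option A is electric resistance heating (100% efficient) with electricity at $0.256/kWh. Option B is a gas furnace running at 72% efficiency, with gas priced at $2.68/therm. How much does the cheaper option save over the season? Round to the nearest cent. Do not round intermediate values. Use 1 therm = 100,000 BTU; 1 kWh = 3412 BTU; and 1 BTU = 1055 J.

$295.29

Heat load = 8240 MJ = 8,240,000,000 J / 1055 = 7,810,427 BTU
Gas: input = 7,810,427 / 0.72 = 10,847,815 BTU = 108.5 therm → 108.5 × $2.68 = $290.72
Electric: 7,810,427 BTU / 3412 = 2,289 kWh → × $0.256 = $586.01
Difference = |$290.72 − $586.01| = $295.29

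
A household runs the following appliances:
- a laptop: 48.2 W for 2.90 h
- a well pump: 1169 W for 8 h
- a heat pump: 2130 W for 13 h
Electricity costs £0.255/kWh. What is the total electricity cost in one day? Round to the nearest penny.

£9.48

laptop: 48.2 W × 2.90 h = 140 Wh = 0.1398 kWh
well pump: 1169 W × 8 h = 9,352 Wh = 9.352 kWh
heat pump: 2130 W × 13 h = 27,690 Wh = 27.69 kWh
Total energy = 0.1398 + 9.352 + 27.69 = 37.18 kWh
Cost = 37.18 kWh × £0.255 = £9.48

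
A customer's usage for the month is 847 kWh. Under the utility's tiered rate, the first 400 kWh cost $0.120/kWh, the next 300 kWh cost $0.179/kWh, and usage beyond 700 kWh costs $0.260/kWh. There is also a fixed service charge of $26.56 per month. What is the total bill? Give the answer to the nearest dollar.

First 400 kWh × $0.120 = $48.00
Next 300 kWh × $0.179 = $53.70
Remaining 147 kWh × $0.260 = $38.22
Energy charge = $139.92; + service $26.56 = $166.48 ≈ $166

$166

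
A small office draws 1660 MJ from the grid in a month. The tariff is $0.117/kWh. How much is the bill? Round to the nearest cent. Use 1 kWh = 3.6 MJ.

1660 MJ × (0.27778 kWh/MJ) = 461.1 kWh
Cost = 461.1 kWh × $0.117/kWh = $53.95

$53.95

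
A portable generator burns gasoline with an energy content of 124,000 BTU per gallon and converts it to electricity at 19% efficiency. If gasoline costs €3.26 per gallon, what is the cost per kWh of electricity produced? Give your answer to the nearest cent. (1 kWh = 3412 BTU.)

€0.47

Electrical output per gallon = 124,000 BTU × 0.19 / 3412 BTU/kWh = 6.905 kWh
Cost per kWh = €3.26 / 6.905 kWh = €0.472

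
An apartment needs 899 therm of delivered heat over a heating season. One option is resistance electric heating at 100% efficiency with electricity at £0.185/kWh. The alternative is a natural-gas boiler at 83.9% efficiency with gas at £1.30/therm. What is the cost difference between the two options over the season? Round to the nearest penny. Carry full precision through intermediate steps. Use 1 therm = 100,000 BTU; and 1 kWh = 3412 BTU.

£3481.45

Heat load = 899 therm × 100,000 = 89,900,000 BTU
Gas: input = 89,900,000 / 0.839 = 107,151,371 BTU = 1,072 therm → 1,072 × £1.30 = £1,392.97
Electric: 89,900,000 BTU / 3412 = 26,350 kWh → × £0.185 = £4,874.41
Difference = |£1,392.97 − £4,874.41| = £3,481.45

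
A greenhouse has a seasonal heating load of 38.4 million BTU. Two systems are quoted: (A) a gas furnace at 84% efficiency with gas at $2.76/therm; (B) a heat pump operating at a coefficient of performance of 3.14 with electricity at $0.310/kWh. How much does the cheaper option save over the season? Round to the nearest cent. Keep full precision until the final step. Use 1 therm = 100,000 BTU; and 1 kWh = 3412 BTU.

$150.61

Heat load = 38.4 × 10⁶ BTU = 38,400,000 BTU
Gas: input = 38,400,000 / 0.84 = 45,714,286 BTU = 457.1 therm → 457.1 × $2.76 = $1,261.71
Heat pump: 38,400,000 BTU / 3412 = 11,250 kWh heat; / 3.14 = 3,584 kWh in → × $0.310 = $1,111.10
Difference = |$1,261.71 − $1,111.10| = $150.61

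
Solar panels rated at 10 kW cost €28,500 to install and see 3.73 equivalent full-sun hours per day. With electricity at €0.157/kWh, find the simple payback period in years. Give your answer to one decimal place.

Daily generation = 10 kW × 3.73 h = 37.3 kWh
Annual generation = 37.3 × 365 = 13614 kWh
Annual savings = 13614 × €0.157 = €2,137.48
Payback = €28,500 / €2,137.48 = 13.3 years

13.3 years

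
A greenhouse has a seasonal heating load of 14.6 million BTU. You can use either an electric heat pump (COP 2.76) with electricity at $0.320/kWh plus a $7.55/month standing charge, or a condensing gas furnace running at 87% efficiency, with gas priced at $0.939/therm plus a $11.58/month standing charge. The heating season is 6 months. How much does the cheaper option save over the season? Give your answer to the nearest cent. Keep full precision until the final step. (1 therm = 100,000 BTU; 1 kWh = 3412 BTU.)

$314.36

Heat load = 14.6 × 10⁶ BTU = 14,600,000 BTU
Gas: input = 14,600,000 / 0.87 = 16,781,609 BTU = 167.8 therm → 167.8 × $0.939 = $157.58; + 6 × $11.58 standing = $227.06
Heat pump: 14,600,000 BTU / 3412 = 4,279 kWh heat; / 2.76 = 1,550 kWh in → × $0.320 = $496.12; + 6 × $7.55 standing = $541.42
Difference = |$227.06 − $541.42| = $314.36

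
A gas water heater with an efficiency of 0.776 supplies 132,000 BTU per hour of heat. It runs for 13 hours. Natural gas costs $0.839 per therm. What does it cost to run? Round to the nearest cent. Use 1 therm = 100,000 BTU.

Heat delivered = 132,000 BTU/h × 13 h = 1,716,000 BTU
Gas input = 1,716,000 / 0.776 = 2,211,340 BTU
= 2,211,340 / 100,000 = 22.11 therm
Cost = 22.11 × $0.839/therm = $18.55

$18.55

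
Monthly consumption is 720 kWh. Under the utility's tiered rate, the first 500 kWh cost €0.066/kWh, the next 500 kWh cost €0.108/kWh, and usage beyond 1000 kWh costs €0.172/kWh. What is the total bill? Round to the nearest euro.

€57

First 500 kWh × €0.066 = €33.00
Next 220 kWh × €0.108 = €23.76
Remaining tier: 0 kWh (not reached)
Total = €56.76 ≈ €57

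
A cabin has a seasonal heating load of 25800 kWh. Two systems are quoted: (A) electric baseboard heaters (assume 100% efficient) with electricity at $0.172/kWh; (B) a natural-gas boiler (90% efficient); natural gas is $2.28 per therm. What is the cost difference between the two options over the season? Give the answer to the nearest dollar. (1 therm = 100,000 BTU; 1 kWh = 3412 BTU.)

$2208

Heat load = 25800 kWh × 3412 = 88,029,600 BTU
Gas: input = 88,029,600 / 0.90 = 97,810,667 BTU = 978.1 therm → 978.1 × $2.28 = $2,230.08
Electric: 88,029,600 BTU / 3412 = 25,800 kWh → × $0.172 = $4,437.60
Difference = |$2,230.08 − $4,437.60| = $2,207.52 ≈ $2208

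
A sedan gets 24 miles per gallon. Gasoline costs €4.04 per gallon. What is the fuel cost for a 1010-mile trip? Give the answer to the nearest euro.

Fuel = 1010 mi / 24 mpg = 42.08 gal
Cost = 42.08 gal × €4.04/gal = €170.02 ≈ €170

€170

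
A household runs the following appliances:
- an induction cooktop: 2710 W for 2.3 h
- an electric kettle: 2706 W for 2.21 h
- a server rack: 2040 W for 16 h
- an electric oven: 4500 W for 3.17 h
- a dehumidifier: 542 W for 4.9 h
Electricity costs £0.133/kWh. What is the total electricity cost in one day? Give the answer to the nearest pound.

£8

induction cooktop: 2710 W × 2.3 h = 6,233 Wh = 6.233 kWh
electric kettle: 2706 W × 2.21 h = 5,980 Wh = 5.98 kWh
server rack: 2040 W × 16 h = 32,640 Wh = 32.64 kWh
electric oven: 4500 W × 3.17 h = 14,265 Wh = 14.27 kWh
dehumidifier: 542 W × 4.9 h = 2,656 Wh = 2.656 kWh
Total energy = 6.233 + 5.98 + 32.64 + 14.27 + 2.656 = 61.77 kWh
Cost = 61.77 kWh × £0.133 = £8.22 ≈ £8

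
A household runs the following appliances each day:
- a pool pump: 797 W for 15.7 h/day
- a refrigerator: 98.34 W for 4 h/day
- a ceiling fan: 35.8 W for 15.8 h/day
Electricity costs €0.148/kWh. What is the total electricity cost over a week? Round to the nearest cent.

pool pump: 797 W × 15.7 h × 7 d = 87,590 Wh = 87.59 kWh
refrigerator: 98.34 W × 4 h × 7 d = 2,754 Wh = 2.754 kWh
ceiling fan: 35.8 W × 15.8 h × 7 d = 3,959 Wh = 3.959 kWh
Total energy = 87.59 + 2.754 + 3.959 = 94.3 kWh
Cost = 94.3 kWh × €0.148 = €13.96

€13.96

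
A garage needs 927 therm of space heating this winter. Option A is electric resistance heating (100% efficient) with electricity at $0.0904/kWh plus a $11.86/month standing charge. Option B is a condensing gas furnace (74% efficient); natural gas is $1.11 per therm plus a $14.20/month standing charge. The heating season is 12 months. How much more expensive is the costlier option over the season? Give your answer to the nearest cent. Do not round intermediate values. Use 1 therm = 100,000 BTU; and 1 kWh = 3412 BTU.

$1037.48

Heat load = 927 therm × 100,000 = 92,700,000 BTU
Gas: input = 92,700,000 / 0.74 = 125,270,270 BTU = 1,253 therm → 1,253 × $1.11 = $1,390.50; + 12 × $14.20 standing = $1,560.90
Electric: 92,700,000 BTU / 3412 = 27,170 kWh → × $0.0904 = $2,456.06; + 12 × $11.86 standing = $2,598.38
Difference = |$1,560.90 − $2,598.38| = $1,037.48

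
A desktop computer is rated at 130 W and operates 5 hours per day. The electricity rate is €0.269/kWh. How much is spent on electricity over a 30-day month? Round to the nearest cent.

€5.25

Energy = 130 W × 5 h/day × 30 days = 19,500 Wh = 19.5 kWh
Cost = 19.5 kWh × €0.269/kWh = €5.25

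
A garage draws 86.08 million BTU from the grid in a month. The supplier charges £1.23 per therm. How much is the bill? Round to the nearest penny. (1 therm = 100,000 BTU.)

£1058.78

86.08 million BTU × (10 therm/million BTU) = 860.8 therm
Cost = 860.8 therm × £1.23/therm = £1,058.78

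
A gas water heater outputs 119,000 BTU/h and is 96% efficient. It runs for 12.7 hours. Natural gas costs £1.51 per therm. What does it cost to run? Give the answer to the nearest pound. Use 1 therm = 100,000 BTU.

Heat delivered = 119,000 BTU/h × 12.7 h = 1,511,300 BTU
Gas input = 1,511,300 / 0.96 = 1,574,271 BTU
= 1,574,271 / 100,000 = 15.74 therm
Cost = 15.74 × £1.51/therm = £23.77 ≈ £24

£24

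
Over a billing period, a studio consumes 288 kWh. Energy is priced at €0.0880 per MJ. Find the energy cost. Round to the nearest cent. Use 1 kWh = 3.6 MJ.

€91.24

288 kWh × (3.6 MJ/kWh) = 1,037 MJ
Cost = 1,037 MJ × €0.0880/MJ = €91.24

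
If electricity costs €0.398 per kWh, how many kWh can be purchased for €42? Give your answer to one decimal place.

105.5 kWh

€42 / €0.398 per kWh = 105.5 kWh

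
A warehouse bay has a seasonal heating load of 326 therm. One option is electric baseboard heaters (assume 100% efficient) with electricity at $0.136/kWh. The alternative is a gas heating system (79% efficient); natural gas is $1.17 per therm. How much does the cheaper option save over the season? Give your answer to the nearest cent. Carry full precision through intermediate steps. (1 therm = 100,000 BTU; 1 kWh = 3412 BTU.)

Heat load = 326 therm × 100,000 = 32,600,000 BTU
Gas: input = 32,600,000 / 0.790 = 41,265,823 BTU = 412.7 therm → 412.7 × $1.17 = $482.81
Electric: 32,600,000 BTU / 3412 = 9,555 kWh → × $0.136 = $1,299.41
Difference = |$482.81 − $1,299.41| = $816.60

$816.60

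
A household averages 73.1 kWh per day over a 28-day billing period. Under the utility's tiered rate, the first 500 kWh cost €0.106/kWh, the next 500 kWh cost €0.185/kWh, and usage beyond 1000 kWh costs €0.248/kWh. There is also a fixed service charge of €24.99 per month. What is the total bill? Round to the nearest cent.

€430.10

Usage = 73.1 kWh/day × 28 days = 2046.8 kWh
First 500 kWh × €0.106 = €53.00
Next 500 kWh × €0.185 = €92.50
Remaining 1046.8 kWh × €0.248 = €259.61
Energy charge = €405.11; + service €24.99 = €430.10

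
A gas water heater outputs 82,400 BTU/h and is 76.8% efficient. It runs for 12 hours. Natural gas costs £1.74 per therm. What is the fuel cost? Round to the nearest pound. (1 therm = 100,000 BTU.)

Heat delivered = 82,400 BTU/h × 12 h = 988,800 BTU
Gas input = 988,800 / 0.768 = 1,287,500 BTU
= 1,287,500 / 100,000 = 12.88 therm
Cost = 12.88 × £1.74/therm = £22.40 ≈ £22

£22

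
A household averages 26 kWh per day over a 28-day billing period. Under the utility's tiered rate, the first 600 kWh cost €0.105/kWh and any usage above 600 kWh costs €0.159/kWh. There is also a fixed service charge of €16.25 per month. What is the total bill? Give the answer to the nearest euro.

Usage = 26 kWh/day × 28 days = 728 kWh
First 600 kWh × €0.105 = €63.00
Remaining 128 kWh × €0.159 = €20.35
Energy charge = €83.35; + service €16.25 = €99.60 ≈ €100

€100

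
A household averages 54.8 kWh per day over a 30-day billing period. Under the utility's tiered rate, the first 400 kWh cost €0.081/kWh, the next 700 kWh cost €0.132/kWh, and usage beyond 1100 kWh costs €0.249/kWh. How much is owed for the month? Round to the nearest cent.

€260.26

Usage = 54.8 kWh/day × 30 days = 1644 kWh
First 400 kWh × €0.081 = €32.40
Next 700 kWh × €0.132 = €92.40
Remaining 544 kWh × €0.249 = €135.46
Total = €260.26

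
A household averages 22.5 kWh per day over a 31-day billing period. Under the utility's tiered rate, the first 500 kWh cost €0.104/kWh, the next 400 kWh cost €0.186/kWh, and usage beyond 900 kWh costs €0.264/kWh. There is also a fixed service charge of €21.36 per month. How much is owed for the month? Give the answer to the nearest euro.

Usage = 22.5 kWh/day × 31 days = 697.5 kWh
First 500 kWh × €0.104 = €52.00
Next 197.5 kWh × €0.186 = €36.73
Remaining tier: 0 kWh (not reached)
Energy charge = €88.73; + service €21.36 = €110.09 ≈ €110

€110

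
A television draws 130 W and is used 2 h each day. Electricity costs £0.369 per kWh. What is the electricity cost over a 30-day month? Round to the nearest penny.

Energy = 130 W × 2 h/day × 30 days = 7,800 Wh = 7.8 kWh
Cost = 7.8 kWh × £0.369/kWh = £2.88

£2.88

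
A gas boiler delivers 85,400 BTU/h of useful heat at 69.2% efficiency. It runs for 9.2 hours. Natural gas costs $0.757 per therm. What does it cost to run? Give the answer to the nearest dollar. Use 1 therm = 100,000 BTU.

$9

Heat delivered = 85,400 BTU/h × 9.2 h = 785,680 BTU
Gas input = 785,680 / 0.692 = 1,135,376 BTU
= 1,135,376 / 100,000 = 11.35 therm
Cost = 11.35 × $0.757/therm = $8.59 ≈ $9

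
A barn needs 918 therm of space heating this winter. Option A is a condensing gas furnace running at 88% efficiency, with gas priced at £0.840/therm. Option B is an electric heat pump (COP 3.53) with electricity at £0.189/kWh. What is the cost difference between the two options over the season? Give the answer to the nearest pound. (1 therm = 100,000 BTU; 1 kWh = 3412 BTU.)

£564

Heat load = 918 therm × 100,000 = 91,800,000 BTU
Gas: input = 91,800,000 / 0.88 = 104,318,182 BTU = 1,043 therm → 1,043 × £0.840 = £876.27
Heat pump: 91,800,000 BTU / 3412 = 26,910 kWh heat; / 3.53 = 7,622 kWh in → × £0.189 = £1,440.52
Difference = |£876.27 − £1,440.52| = £564.25 ≈ £564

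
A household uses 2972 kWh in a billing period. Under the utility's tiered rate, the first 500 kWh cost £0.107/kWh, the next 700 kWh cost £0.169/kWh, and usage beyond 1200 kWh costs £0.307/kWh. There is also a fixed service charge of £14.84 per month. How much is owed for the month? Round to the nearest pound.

£731

First 500 kWh × £0.107 = £53.50
Next 700 kWh × £0.169 = £118.30
Remaining 1772 kWh × £0.307 = £544.00
Energy charge = £715.80; + service £14.84 = £730.64 ≈ £731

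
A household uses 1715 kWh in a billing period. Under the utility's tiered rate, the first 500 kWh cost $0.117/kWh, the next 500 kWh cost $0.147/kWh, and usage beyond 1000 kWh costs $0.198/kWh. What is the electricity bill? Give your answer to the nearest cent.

First 500 kWh × $0.117 = $58.50
Next 500 kWh × $0.147 = $73.50
Remaining 715 kWh × $0.198 = $141.57
Total = $273.57

$273.57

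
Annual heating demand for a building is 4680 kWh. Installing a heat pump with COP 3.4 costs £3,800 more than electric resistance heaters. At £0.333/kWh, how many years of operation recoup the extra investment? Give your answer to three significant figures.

Resistance: 4680 kWh × £0.333 = £1,558.44/yr
Heat pump: 4680 / 3.4 = 1376 kWh in → × £0.333 = £458.36/yr
Annual savings = £1,100.08
Payback = £3,800 / £1,100.08 = 3.45 years

3.45 years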